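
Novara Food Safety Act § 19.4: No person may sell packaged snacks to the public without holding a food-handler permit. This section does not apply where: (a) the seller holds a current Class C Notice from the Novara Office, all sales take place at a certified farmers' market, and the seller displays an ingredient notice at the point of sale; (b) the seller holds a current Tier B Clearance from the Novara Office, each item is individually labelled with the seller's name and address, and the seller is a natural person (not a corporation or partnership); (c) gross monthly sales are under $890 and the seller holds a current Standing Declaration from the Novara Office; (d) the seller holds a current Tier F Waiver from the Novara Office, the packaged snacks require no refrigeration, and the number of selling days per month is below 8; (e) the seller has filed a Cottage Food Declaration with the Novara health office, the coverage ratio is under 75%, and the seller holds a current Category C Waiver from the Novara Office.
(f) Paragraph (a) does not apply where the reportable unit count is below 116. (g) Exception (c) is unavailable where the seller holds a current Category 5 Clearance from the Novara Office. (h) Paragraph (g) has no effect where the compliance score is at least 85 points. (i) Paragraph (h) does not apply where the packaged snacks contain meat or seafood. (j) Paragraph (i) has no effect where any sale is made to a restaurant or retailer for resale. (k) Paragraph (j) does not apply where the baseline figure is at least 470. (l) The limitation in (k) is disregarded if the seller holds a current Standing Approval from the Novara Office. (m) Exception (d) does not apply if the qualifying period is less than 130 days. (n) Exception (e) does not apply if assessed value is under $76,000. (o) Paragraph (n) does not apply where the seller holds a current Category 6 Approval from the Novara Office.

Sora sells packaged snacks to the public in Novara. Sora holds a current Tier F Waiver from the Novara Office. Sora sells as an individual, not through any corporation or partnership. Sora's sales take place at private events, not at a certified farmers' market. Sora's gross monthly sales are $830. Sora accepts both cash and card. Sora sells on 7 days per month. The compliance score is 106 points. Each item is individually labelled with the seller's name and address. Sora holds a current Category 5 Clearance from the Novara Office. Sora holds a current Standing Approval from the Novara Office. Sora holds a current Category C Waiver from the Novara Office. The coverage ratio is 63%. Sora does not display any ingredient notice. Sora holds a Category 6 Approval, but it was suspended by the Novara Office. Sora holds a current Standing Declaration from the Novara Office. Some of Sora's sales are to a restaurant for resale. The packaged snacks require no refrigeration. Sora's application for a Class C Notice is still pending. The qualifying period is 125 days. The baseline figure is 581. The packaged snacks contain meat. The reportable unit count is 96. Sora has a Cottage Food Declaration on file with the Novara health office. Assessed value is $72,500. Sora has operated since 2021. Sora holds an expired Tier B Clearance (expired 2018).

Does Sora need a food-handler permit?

Exception (a) does not apply: there is no Class C Notice in force.
Exception (b) requires that the seller holds a current Tier B Clearance from the Novara Office; but there is no Tier B Clearance in force, so (b) is unavailable.
Exception (c)'s conditions are all satisfied: gross monthly sales are $830, under the $890 limit; a current Standing Declaration is held. Considering the limiting provisions: (g) is engaged (a current Category 5 Clearance is held), but is displaced by (h): (h) operates against (g): the compliance score is 106 points, meeting the 85 points threshold. (i) applies (the packaged snacks contain meat), but yields to (j): (j) applies — some sales are to a restaurant for resale. (k) applies (the baseline figure is 581, meeting the 470 threshold), but is displaced by (l): (l) operates against (k): a current Standing Approval is held. (c) remains available.
Exception (d) is satisfied on its face — a current Tier F Waiver is held; the packaged snacks are shelf-stable; the number of selling days per month is 7, below the 8 limit. But applying paragraph (m): (m) operates against (d): the qualifying period is 125 days, less than the 130 days limit. So (d) is unavailable.
Exception (e)'s conditions are all satisfied: a Cottage Food Declaration is on file; the coverage ratio is 63%, under the 75% limit; a current Category C Waiver is held. However, paragraphs (n)–(o) must be considered: (n) is triggered — assessed value is $72,500, under the $76,000 limit. (o), which would lift (n), is not engaged — there is no Category 6 Approval in force. (e) is therefore removed.

No — exception (c) applies; Sora is not required to hold a food-handler permit.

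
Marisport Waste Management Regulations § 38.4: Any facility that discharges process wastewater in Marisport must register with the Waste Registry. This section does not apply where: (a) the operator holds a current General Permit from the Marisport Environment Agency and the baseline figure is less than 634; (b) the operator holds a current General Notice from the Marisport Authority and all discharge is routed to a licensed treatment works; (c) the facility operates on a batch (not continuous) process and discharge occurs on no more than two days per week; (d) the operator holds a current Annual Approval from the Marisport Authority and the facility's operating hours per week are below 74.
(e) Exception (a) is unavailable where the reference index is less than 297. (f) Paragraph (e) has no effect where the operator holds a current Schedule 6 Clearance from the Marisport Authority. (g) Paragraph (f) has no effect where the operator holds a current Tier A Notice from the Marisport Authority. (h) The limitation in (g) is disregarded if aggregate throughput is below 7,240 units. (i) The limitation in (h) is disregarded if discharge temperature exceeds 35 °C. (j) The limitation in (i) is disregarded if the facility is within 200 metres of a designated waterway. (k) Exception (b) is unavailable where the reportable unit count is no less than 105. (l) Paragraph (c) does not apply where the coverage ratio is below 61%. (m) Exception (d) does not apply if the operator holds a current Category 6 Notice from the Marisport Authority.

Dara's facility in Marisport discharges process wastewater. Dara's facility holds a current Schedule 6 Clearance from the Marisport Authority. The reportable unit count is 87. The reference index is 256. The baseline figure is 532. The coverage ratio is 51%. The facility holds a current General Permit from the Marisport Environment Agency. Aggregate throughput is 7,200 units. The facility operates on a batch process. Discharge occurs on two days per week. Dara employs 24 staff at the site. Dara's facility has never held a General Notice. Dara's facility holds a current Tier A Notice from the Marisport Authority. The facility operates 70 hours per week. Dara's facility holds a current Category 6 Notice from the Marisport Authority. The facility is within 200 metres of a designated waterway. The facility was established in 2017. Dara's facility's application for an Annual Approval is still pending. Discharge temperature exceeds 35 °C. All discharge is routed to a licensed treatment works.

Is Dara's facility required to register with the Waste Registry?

No — exception (a) applies; Dara's facility is not required to register with the Waste Registry.

Exception (a): a current General Permit is held; the baseline figure is 532, less than the 634 limit — every condition holds. Under paragraphs (e)–(j): (e) applies (the reference index is 256, less than the 297 limit), but yields to (f): (f) applies — a current Schedule 6 Clearance is held. (g) would limit (f) — a current Tier A Notice is held — but (h) sets (g) aside: (h) operates against (g): aggregate throughput is 7,200 units, below the 7,240 units limit. (i) would limit (h) — discharge temperature exceeds 35 °C — but (j) sets (i) aside: (j) operates against (i): the facility is within 200 m of a designated waterway. Exception (a) stands.
Exception (b) does not apply: there is no General Notice in force.
All of (c)'s requirements are met (the facility operates on a batch process; discharge occurs on no more than two days per week). But applying paragraph (l): (l) applies — the coverage ratio is 51%, below the 61% limit. So (c) is unavailable.
Exception (d) requires that the operator holds a current Annual Approval from the Marisport Authority; but there is no Annual Approval in force, so (d) is unavailable.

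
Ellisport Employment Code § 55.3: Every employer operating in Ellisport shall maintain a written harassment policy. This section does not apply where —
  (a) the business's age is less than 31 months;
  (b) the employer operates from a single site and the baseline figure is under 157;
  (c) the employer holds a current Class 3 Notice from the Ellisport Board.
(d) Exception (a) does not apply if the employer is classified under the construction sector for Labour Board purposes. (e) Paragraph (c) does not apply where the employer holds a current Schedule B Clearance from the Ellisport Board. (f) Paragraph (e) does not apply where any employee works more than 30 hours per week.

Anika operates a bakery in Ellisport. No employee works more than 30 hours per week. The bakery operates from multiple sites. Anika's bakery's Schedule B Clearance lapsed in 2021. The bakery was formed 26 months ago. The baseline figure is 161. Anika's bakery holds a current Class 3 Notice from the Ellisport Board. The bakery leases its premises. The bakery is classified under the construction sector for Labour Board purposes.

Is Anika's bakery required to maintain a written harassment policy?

No — exception (c) applies; Anika's bakery is not required to maintain a written harassment policy.

All of (a)'s requirements are met (the business's age is 26 months, less than the 31 months limit). But applying paragraph (d): (d) operates against (a): the bakery is classified under the construction sector. (a) is therefore removed.
Exception (b) does not apply: the employer operates from multiple sites.
Exception (c)'s conditions are all satisfied: a current Class 3 Notice is held. Under paragraphs (e)–(f): (e), which would limit (c), does not operate here: the Schedule B Clearance is not current. Exception (c) stands.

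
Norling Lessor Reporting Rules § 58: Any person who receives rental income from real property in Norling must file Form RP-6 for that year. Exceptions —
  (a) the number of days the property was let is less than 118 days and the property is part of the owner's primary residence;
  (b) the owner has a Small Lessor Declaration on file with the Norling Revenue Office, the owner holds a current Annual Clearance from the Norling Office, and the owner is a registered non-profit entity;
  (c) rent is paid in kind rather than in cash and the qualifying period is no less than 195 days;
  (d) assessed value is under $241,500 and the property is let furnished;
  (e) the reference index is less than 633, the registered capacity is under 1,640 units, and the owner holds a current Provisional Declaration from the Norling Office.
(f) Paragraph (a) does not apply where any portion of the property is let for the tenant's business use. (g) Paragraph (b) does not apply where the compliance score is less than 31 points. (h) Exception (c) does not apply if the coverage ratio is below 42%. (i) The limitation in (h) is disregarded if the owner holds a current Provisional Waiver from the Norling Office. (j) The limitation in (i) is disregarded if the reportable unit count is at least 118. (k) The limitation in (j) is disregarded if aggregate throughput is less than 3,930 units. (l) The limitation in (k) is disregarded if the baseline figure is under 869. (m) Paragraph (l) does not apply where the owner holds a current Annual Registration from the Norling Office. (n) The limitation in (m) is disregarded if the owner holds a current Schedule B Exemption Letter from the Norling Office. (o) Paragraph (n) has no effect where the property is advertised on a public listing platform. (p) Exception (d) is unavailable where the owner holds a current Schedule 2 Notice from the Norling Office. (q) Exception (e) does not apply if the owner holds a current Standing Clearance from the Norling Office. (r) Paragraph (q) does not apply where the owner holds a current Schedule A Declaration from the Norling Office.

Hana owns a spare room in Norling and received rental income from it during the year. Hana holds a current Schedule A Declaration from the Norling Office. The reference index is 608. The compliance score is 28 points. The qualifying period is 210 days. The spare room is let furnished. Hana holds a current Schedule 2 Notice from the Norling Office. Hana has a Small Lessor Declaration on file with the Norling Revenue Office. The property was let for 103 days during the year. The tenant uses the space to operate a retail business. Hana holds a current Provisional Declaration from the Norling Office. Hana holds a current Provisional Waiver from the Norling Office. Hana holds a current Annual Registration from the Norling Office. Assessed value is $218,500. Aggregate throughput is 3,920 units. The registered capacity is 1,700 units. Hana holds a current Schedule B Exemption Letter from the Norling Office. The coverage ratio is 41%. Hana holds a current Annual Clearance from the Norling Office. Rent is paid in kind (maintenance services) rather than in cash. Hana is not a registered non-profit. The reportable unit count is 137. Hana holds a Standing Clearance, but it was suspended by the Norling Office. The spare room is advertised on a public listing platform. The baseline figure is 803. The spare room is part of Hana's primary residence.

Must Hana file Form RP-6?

No — exception (c) applies; Hana is not required to file Form RP-6.

Exception (a)'s conditions are all satisfied: the number of days the property was let is 103 days, less than the 118 days limit; the spare room is part of the primary residence. But: (f) operates against (a): the space is let for business use. Exception (a) does not apply.
Exception (b) requires that the owner is a registered non-profit entity; but Hana is not a registered non-profit, so (b) is unavailable.
Exception (c) is satisfied on its face — rent is paid in kind; the qualifying period is 210 days, meeting the 195 days threshold. Applying paragraphs (h)–(o): (h) would limit (c) — the coverage ratio is 41%, below the 42% limit — but (i) sets (h) aside: (i) is engaged — a current Provisional Waiver is held. (j) would limit (i) — the reportable unit count is 137, meeting the 118 threshold — but (k) sets (j) aside: (k) operates against (j): aggregate throughput is 3,920 units, less than the 3,930 units limit. (l) would limit (k) — the baseline figure is 803, under the 869 limit — but (m) sets (l) aside: (m) operates against (l): a current Annual Registration is held. (n) is engaged (a current Schedule B Exemption Letter is held), but yields to (o): (o) operates against (n): the property is publicly advertised. So (c) applies.
Exception (d) is satisfied on its face — assessed value is $218,500, under the $241,500 limit; the property is let furnished. However, paragraph (p) must be considered: (p) is triggered — a current Schedule 2 Notice is held. So (d) is unavailable.
Exception (e) does not apply: the registered capacity is 1,700 units, not under 1,640 units.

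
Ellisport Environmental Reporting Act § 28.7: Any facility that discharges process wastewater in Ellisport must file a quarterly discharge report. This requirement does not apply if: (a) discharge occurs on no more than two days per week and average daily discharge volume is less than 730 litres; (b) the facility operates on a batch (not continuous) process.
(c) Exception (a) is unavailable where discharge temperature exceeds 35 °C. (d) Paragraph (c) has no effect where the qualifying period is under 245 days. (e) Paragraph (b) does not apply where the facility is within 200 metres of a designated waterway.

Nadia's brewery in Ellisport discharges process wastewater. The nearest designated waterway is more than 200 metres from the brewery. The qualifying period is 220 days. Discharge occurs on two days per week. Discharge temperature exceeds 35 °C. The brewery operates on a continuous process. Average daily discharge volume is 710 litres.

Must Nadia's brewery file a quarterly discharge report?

Exception (a) is satisfied on its face — discharge occurs on no more than two days per week; average daily discharge volume is 710 litres, less than the 730 litres limit. Considering the limiting provisions: (c) operates (discharge temperature exceeds 35 °C), but yields to (d): (d) is engaged — the qualifying period is 220 days, under the 245 days limit. So (a) applies.
Exception (b) requires that the facility operates on a batch (not continuous) process; but the facility operates on a continuous process, so (b) is unavailable.

No — exception (a) applies; Nadia's brewery is not required to file a quarterly discharge report.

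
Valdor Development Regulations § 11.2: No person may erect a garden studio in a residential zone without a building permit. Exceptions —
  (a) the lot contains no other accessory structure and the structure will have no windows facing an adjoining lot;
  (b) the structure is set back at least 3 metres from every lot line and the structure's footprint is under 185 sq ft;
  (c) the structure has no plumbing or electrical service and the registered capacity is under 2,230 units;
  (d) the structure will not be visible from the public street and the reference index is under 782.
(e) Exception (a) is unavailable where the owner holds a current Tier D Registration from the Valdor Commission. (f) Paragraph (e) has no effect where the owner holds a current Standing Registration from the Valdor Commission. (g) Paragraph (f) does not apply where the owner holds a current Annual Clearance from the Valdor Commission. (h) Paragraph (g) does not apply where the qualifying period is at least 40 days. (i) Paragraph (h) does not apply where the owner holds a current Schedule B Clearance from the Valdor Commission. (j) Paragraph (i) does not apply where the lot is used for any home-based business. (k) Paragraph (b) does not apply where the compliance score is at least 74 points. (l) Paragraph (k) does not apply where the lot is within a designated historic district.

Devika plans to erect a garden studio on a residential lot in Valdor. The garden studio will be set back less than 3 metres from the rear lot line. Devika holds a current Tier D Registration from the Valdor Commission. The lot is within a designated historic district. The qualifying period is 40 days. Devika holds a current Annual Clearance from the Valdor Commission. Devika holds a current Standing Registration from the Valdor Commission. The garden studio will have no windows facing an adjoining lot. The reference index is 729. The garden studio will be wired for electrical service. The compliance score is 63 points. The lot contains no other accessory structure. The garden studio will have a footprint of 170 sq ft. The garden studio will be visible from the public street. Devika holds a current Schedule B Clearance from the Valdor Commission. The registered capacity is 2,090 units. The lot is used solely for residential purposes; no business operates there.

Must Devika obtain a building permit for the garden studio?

Exception (a): the lot has no other accessory structure; no windows face an adjoining lot — every condition holds. But applying paragraphs (e)–(j): (e) operates against (a): a current Tier D Registration is held. (f) would limit (e) — a current Standing Registration is held — but (g) sets (f) aside: (g) operates against (f): a current Annual Clearance is held. (h) is triggered (the qualifying period is 40 days, meeting the 40 days threshold), but is itself disapplied by (i): (i) operates against (h): a current Schedule B Clearance is held. (j) is inapplicable (the lot is solely residential), so (i) stands. So (a) is unavailable.
Exception (b) does not apply: the rear setback is under 3 m.
Exception (c) requires that the structure has no plumbing or electrical service; but electrical service is planned, so (c) is unavailable.
Exception (d) does not apply: the structure will be visible from the street.
No exception is made out. Devika falls within the general rule.

Yes — Devika must obtain a building permit.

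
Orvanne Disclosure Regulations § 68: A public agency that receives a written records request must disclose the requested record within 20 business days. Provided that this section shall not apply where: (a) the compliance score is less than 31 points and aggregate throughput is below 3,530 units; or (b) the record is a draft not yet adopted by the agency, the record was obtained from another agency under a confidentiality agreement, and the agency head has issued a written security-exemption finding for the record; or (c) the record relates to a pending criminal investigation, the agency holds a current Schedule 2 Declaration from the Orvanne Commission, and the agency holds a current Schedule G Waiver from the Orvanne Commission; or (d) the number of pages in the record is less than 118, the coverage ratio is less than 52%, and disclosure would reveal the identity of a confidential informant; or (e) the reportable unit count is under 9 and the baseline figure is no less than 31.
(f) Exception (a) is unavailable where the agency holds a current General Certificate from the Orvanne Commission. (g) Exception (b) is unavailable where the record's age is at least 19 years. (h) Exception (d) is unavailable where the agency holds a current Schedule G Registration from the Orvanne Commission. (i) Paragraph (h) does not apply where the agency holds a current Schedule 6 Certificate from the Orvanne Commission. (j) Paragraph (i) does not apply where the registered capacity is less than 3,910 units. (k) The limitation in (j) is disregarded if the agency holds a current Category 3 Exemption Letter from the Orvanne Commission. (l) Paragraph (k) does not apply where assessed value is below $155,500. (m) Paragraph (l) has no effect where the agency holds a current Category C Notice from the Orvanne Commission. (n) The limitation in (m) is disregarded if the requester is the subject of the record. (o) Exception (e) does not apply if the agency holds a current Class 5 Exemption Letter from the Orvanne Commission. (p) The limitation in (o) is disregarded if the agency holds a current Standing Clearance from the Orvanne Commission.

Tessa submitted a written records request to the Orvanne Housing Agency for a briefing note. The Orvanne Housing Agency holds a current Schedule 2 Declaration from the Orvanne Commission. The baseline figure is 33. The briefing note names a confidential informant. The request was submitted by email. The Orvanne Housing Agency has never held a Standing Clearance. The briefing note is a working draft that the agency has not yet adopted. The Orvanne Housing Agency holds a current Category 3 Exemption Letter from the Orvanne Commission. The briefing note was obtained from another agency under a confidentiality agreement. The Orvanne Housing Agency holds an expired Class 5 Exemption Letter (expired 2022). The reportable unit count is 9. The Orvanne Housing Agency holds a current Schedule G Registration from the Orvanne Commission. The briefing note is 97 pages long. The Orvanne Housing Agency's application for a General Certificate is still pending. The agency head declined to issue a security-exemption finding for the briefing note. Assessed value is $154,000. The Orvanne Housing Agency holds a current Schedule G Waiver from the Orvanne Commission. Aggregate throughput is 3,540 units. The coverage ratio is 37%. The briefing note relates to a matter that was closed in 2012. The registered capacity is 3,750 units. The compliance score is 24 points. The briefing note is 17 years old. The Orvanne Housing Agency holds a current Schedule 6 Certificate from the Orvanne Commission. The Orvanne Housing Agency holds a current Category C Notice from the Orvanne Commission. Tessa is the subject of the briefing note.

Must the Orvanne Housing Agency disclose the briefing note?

Exception (a) does not apply: aggregate throughput is 3,540 units, not below 3,530 units.
Exception (b) fails — the agency head declined to issue a security-exemption finding.
Exception (c) fails — the briefing note relates to a closed matter.
Exception (d) is satisfied on its face — the number of pages in the record is 97, less than the 118 limit; the coverage ratio is 37%, less than the 52% limit; the briefing note names a confidential informant. But applying paragraphs (h)–(n): (h) applies — a current Schedule G Registration is held. (i) would limit (h) — a current Schedule 6 Certificate is held — but (j) sets (i) aside: (j) is engaged — the registered capacity is 3,750 units, less than the 3,910 units limit. (k) would limit (j) — a current Category 3 Exemption Letter is held — but (l) sets (k) aside: (l) is engaged — assessed value is $154,000, below the $155,500 limit. (m) applies (a current Category C Notice is held), but is overridden by (n): (n) is engaged — Tessa is the subject of the briefing note. Exception (d) does not apply.
Exception (e) does not apply: the reportable unit count is 9, not under 9.
No exception applies. The general rule governs.

Yes — the Orvanne Housing Agency must disclose the briefing note.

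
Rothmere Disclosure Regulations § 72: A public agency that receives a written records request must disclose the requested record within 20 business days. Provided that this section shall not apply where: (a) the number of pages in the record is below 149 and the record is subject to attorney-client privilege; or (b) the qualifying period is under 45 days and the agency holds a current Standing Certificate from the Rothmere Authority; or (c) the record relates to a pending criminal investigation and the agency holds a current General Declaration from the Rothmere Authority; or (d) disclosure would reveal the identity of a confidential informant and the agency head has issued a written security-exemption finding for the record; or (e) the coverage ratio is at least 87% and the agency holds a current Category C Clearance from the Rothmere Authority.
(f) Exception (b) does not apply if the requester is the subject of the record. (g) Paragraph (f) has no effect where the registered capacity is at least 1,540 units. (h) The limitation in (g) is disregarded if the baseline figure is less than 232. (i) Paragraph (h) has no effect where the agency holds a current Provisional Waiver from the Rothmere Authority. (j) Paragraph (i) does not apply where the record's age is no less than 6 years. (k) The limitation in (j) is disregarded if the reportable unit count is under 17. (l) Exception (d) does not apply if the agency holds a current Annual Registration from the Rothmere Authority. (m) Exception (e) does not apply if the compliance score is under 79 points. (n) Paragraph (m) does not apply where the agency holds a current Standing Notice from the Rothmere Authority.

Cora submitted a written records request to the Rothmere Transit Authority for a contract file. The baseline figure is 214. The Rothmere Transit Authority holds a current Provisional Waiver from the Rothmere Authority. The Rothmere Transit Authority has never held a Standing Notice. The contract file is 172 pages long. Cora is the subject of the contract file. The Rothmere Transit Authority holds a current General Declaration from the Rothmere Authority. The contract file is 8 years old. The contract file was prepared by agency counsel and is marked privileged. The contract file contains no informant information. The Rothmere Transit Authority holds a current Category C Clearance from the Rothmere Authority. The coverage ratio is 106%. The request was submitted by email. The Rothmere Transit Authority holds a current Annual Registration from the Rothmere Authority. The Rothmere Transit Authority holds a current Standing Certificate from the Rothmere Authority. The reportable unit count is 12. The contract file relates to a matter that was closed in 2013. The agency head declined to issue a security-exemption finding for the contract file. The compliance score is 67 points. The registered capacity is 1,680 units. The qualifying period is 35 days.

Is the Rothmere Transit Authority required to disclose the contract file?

Exception (a) requires that the number of pages in the record is below 149; but the number of pages in the record is 172, not below 149, so (a) is unavailable.
All of (b)'s requirements are met (the qualifying period is 35 days, under the 45 days limit; a current Standing Certificate is held). Under paragraphs (f)–(k): (f) would limit (b) — Cora is the subject of the contract file — but (g) sets (f) aside: (g) operates against (f): the registered capacity is 1,680 units, meeting the 1,540 units threshold. (h) would limit (g) — the baseline figure is 214, less than the 232 limit — but (i) sets (h) aside: (i) applies — a current Provisional Waiver is held. (j) would limit (i) — the record's age is 8 years, meeting the 6 years threshold — but (k) sets (j) aside: (k) operates against (j): the reportable unit count is 12, under the 17 limit. (b) remains available.
Exception (c) does not apply: the contract file relates to a closed matter.
Exception (d) fails — the contract file contains no informant information.
Exception (e)'s conditions are all satisfied: the coverage ratio is 106%, meeting the 87% threshold; a current Category C Clearance is held. But: (m) operates against (e): the compliance score is 67 points, under the 79 points limit. (n) does not operate here (no current Standing Notice is held), so (m) stands. (e) is therefore removed.

No — exception (b) applies; the Rothmere Transit Authority is not required to disclose the contract file.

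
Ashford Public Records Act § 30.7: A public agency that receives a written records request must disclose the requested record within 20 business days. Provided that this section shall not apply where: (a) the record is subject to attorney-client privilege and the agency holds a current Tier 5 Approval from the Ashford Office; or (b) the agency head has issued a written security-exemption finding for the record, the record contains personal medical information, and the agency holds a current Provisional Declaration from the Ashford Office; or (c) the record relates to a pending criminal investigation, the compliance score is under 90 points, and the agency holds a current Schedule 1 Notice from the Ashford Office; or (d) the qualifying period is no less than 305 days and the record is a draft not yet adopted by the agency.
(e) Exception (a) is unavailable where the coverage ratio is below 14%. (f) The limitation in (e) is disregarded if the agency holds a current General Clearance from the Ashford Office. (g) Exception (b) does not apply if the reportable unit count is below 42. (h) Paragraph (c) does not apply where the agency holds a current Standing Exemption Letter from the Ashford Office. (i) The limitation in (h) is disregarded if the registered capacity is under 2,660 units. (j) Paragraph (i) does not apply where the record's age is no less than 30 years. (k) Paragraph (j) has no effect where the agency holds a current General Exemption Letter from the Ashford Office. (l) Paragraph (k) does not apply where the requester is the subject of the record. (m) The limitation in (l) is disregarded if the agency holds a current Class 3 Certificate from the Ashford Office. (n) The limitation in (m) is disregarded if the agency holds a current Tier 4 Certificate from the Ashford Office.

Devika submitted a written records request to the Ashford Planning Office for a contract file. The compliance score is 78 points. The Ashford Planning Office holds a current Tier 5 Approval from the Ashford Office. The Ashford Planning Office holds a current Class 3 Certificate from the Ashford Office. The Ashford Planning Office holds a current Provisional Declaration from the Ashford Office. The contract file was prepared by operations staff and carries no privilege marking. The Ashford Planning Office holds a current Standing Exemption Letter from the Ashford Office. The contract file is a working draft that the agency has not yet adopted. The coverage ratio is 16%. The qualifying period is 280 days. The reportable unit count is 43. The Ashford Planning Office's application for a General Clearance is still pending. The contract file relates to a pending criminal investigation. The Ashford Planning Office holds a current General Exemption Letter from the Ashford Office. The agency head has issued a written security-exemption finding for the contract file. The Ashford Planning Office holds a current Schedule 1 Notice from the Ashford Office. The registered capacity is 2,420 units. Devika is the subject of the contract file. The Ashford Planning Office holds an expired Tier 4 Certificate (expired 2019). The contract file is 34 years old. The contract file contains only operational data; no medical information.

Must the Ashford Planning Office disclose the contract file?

No — exception (c) applies; the Ashford Planning Office is not required to disclose the contract file.

Exception (a) does not apply: the contract file carries no privilege marking.
Exception (b) fails — the contract file contains only operational data.
Exception (c) is satisfied on its face — the contract file relates to a pending investigation; the compliance score is 78 points, under the 90 points limit; a current Schedule 1 Notice is held. Applying paragraphs (h)–(n): (h) would limit (c) — a current Standing Exemption Letter is held — but (i) sets (h) aside: (i) operates against (h): the registered capacity is 2,420 units, under the 2,660 units limit. (j) would limit (i) — the record's age is 34 years, meeting the 30 years threshold — but (k) sets (j) aside: (k) operates against (j): a current General Exemption Letter is held. (l) would limit (k) — Devika is the subject of the contract file — but (m) sets (l) aside: (m) operates against (l): a current Class 3 Certificate is held. (n) is not triggered (no current Tier 4 Certificate is held), so (m) stands. Exception (c) stands.
Exception (d) does not apply: the qualifying period is 280 days, short of 305 days.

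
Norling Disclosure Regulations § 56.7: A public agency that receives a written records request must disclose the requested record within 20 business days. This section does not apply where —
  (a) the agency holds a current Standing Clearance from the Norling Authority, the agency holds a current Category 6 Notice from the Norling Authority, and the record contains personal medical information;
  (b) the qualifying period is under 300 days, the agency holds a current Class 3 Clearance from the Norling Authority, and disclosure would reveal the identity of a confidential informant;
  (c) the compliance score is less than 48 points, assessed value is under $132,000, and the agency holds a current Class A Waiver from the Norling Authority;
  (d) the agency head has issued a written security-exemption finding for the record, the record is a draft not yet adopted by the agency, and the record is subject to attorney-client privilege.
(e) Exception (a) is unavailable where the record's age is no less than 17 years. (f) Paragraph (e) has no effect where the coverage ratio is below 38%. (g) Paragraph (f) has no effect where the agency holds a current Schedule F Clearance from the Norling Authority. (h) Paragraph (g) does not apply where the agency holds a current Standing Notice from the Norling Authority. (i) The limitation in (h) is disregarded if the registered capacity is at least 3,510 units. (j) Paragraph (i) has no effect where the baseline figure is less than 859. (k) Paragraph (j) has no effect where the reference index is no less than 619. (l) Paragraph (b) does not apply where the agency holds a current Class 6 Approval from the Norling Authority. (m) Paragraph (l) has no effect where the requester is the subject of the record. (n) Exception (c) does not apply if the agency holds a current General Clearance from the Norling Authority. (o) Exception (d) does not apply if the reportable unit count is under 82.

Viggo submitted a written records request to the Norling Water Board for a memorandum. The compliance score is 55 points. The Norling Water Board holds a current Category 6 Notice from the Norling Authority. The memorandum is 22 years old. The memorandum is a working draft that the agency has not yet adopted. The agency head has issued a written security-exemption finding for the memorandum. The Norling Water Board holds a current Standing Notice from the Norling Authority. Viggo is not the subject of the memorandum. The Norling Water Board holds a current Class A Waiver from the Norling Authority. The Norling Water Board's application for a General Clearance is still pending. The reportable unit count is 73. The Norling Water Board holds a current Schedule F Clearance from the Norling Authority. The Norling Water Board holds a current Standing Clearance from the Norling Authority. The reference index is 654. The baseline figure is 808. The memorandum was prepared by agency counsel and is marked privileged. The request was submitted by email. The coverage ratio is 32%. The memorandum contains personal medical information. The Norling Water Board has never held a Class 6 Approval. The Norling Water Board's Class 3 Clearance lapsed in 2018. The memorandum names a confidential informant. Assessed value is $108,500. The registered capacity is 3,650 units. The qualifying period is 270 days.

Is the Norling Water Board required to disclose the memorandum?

Yes — the Norling Water Board must disclose the memorandum.

Exception (a): a current Standing Clearance is held; a current Category 6 Notice is held; the memorandum contains personal medical information — every condition holds. But applying paragraphs (e)–(k): (e) operates against (a): the record's age is 22 years, meeting the 17 years threshold. (f) would limit (e) — the coverage ratio is 32%, below the 38% limit — but (g) sets (f) aside: (g) applies — a current Schedule F Clearance is held. (h) operates (a current Standing Notice is held), but is set aside by (i): (i) operates against (h): the registered capacity is 3,650 units, meeting the 3,510 units threshold. (j) applies (the baseline figure is 808, less than the 859 limit), but is itself disapplied by (k): (k) is engaged — the reference index is 654, meeting the 619 threshold. Exception (a) does not apply.
Exception (b) requires that the agency holds a current Class 3 Clearance from the Norling Authority; but no current Class 3 Clearance is held, so (b) is unavailable.
Exception (c) does not apply: the compliance score is 55 points, not less than 48 points.
Exception (d)'s conditions are all satisfied: a written security-exemption finding has been issued; the memorandum is an unadopted draft; the memorandum is privileged. Turning to paragraph (o): (o) operates against (d): the reportable unit count is 73, under the 82 limit. So (d) is unavailable.
None of the exceptions is available; § 56.7 applies in full.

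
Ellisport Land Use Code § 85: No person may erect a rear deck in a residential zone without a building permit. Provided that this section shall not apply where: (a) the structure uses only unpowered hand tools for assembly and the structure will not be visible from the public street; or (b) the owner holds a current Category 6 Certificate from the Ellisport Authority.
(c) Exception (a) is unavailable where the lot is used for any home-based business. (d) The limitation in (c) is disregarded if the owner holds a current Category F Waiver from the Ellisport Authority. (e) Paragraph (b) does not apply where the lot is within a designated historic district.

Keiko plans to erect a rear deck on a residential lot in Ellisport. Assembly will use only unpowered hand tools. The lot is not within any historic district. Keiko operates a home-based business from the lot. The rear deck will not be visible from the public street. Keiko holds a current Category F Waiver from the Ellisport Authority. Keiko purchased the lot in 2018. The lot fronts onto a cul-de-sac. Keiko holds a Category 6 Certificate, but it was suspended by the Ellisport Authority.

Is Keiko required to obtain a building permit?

Exception (a) is satisfied on its face — assembly uses only hand tools; the structure will not be visible from the street. Considering the limiting provisions: (c) would limit (a) — a home-based business operates on the lot — but (d) sets (c) aside: (d) is triggered — a current Category F Waiver is held. So (a) applies.
Exception (b) requires that the owner holds a current Category 6 Certificate from the Ellisport Authority; but there is no Category 6 Certificate in force, so (b) is unavailable.

No — exception (a) applies; Keiko does not need a building permit.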